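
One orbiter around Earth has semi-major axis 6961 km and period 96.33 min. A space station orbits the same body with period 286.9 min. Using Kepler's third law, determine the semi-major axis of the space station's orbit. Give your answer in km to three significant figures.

Kepler's third law: a³ ∝ T², so a₂ = a₁ (T₂/T₁)^(2/3).
T₂/T₁ = 2.978, (T₂/T₁)^(2/3) = 2.070.
a₂ = 6961 × 2.070 = 14410 km.

a₂ ≈ 14400 km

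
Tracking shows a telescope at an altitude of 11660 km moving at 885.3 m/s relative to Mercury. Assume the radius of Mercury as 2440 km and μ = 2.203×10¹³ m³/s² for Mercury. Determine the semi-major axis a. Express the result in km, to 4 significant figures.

r = 2440 + 11660 = 14100 km = 1.410×10⁷ m.
Vis-viva rearranged: 1/a = 2/r − v²/μ = 1.418×10⁻⁷ − 3.558×10⁻⁸ = 1.063×10⁻⁷ m⁻¹.
a = 9.410×10⁶ m = 9410.2 km.

a ≈ 9410 km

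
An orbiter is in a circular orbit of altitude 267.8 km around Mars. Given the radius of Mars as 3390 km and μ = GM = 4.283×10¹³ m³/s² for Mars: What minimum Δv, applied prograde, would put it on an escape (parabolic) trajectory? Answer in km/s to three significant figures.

Δv ≈ 1.42 km/s

r = 3390 + 267.8 = 3657.8 km = 3.6578×10⁶ m.
Circular speed v_c = √(μ/r) = 3422 m/s.
Escape speed v_esc = √(2μ/r) = √2 × v_c = 4839 m/s.
Δv = v_esc − v_c = 1417 m/s = 1.417 km/s.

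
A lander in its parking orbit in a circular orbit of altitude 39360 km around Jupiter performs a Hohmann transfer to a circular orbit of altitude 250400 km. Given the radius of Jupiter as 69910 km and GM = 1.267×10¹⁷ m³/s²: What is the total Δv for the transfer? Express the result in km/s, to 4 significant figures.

r₁ = 69910 + 39360 = 109270 km = 1.0927×10⁸ m.
r₂ = 69910 + 250400 = 320310 km = 3.2031×10⁸ m.
Transfer ellipse a_t = (r₁ + r₂)/2 = 2.148×10⁸ m.
At r₁: circular v_c1 = √(μ/r₁) = 34050 m/s; transfer-perijove v_p = √[μ(2/r₁ − 1/a_t)] = 41580 m/s.
Δv₁ = v_p − v_c1 = 7531 m/s.
At r₂: circular v_c2 = √(μ/r₂) = 19890 m/s; transfer-apojove v_a = √[μ(2/r₂ − 1/a_t)] = 14190 m/s.
Δv₂ = v_c2 − v_a = 5703 m/s.
Total Δv = Δv₁ + Δv₂ = 13230 m/s = 13.23 km/s.

Δv_total ≈ 13.23 km/s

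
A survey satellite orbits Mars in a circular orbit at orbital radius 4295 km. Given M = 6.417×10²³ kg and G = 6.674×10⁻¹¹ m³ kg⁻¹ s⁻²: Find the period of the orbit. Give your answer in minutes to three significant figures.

T ≈ 142 minutes

μ = GM = 6.674×10⁻¹¹ × 6.417×10²³ = 4.283×10¹³ m³/s².
r = 4295 km = 4.295×10⁶ m.
Kepler's third law: T = 2π√(r³/μ) = 2π√((4.295×10⁶)³ / 4.283×10¹³).
r³/μ = 1.850×10⁶ s², so T = 2π × 1.360×10³ = 8.546×10³ s.
Converting: 8.546×10³ s ÷ 60.00 = 142.4 minutes.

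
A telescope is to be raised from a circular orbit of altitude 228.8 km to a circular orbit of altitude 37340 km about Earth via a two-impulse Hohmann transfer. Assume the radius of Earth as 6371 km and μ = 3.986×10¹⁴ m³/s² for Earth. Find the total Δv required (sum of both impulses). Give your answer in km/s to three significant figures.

r₁ = 6371 + 228.8 = 6599.8 km = 6.5998×10⁶ m.
r₂ = 6371 + 37340 = 43711 km = 4.3711×10⁷ m.
Transfer ellipse a_t = (r₁ + r₂)/2 = 2.516×10⁷ m.
At r₁: circular v_c1 = √(μ/r₁) = 7771 m/s; transfer-perigee v_p = √[μ(2/r₁ − 1/a_t)] = 10240 m/s.
Δv₁ = v_p − v_c1 = 2473 m/s.
At r₂: circular v_c2 = √(μ/r₂) = 3020 m/s; transfer-apogee v_a = √[μ(2/r₂ − 1/a_t)] = 1547 m/s.
Δv₂ = v_c2 − v_a = 1473 m/s.
Total Δv = Δv₁ + Δv₂ = 3946 m/s = 3.946 km/s.

Δv_total ≈ 3.95 km/s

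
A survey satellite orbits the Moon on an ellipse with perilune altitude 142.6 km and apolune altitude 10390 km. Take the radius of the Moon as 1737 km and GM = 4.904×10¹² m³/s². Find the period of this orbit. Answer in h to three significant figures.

r_p = 1737 + 142.6 = 1879.6 km = 1.8796×10⁶ m.
r_a = 1737 + 10390 = 12127 km = 1.2127×10⁷ m.
Semi-major axis a = (r_p + r_a)/2 = (1879.6 + 12127)/2 = 7003.3 km = 7.003×10⁶ m.
By Kepler's third law T = 2π√(a³/μ) = 2π × 8.369×10³ = 5.258×10⁴ s.
= 14.61 h.

T ≈ 14.6 h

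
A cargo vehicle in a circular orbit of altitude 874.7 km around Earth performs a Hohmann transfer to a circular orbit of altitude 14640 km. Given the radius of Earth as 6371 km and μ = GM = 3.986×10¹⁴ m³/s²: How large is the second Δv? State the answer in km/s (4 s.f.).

r₁ = 6371 + 874.7 = 7245.7 km = 7.2457×10⁶ m.
r₂ = 6371 + 14640 = 21011 km = 2.1011×10⁷ m.
Transfer ellipse a_t = (r₁ + r₂)/2 = 1.413×10⁷ m.
At r₁: circular v_c1 = √(μ/r₁) = 7417 m/s; transfer-perigee v_p = √[μ(2/r₁ − 1/a_t)] = 9045 m/s.
At r₂: circular v_c2 = √(μ/r₂) = 4356 m/s; transfer-apogee v_a = √[μ(2/r₂ − 1/a_t)] = 3119 m/s.
Δv₂ = v_c2 − v_a = 1236 m/s.
= 1.236 km/s.

Δv ≈ 1.236 km/s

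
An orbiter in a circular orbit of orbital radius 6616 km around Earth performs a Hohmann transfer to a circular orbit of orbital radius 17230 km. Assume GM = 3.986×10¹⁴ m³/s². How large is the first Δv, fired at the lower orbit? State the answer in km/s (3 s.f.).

Δv ≈ 1.57 km/s

r₁ = 6616 km = 6.616×10⁶ m.
r₂ = 17230 km = 1.723×10⁷ m.
Transfer ellipse a_t = (r₁ + r₂)/2 = 1.192×10⁷ m.
At r₁: circular v_c1 = √(μ/r₁) = 7762 m/s; transfer-perigee v_p = √[μ(2/r₁ − 1/a_t)] = 9331 m/s.
Δv₁ = v_p − v_c1 = 1569 m/s.
= 1.569 km/s.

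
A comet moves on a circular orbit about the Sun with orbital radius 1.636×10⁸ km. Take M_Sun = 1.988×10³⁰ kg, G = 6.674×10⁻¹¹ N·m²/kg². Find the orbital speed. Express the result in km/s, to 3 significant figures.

μ = GM = 6.674×10⁻¹¹ × 1.988×10³⁰ = 1.327×10²⁰ m³/s².
r = 1.636×10⁸ km = 1.636×10¹¹ m.
For a circular orbit v = √(μ/r) = √(1.327×10²⁰ / 1.636×10¹¹) = √(8.110×10⁸) = 28480 m/s.
That is 28.48 km/s.

v ≈ 28.5 km/s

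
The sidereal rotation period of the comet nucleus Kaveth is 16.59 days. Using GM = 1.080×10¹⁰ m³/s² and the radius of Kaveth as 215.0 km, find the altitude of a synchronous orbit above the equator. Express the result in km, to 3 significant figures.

T = 16.59 days = 1.433×10⁶ s.
A synchronous orbit has period T, so by Kepler's third law a = (μT²/4π²)^(1/3).
μT²/4π² = 1.080×10¹⁰ × (1.433×10⁶)² / 39.48 = 5.621×10²⁰ m³.
a = 8.253×10⁶ m = 8252.7 km.
Altitude h = a − R = 8252.7 − 215.0 = 8037.7 km.

h_sync ≈ 8040 km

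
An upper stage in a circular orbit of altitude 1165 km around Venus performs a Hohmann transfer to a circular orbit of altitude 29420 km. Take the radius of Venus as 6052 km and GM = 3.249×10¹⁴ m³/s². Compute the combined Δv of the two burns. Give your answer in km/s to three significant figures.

Δv_total ≈ 3.21 km/s

r₁ = 6052 + 1165 = 7217.0 km = 7.2170×10⁶ m.
r₂ = 6052 + 29420 = 35472 km = 3.5472×10⁷ m.
Transfer ellipse a_t = (r₁ + r₂)/2 = 2.134×10⁷ m.
At r₁: circular v_c1 = √(μ/r₁) = 6710 m/s; transfer-periapsis v_p = √[μ(2/r₁ − 1/a_t)] = 8650 m/s.
Δv₁ = v_p − v_c1 = 1940 m/s.
At r₂: circular v_c2 = √(μ/r₂) = 3026 m/s; transfer-apoapsis v_a = √[μ(2/r₂ − 1/a_t)] = 1760 m/s.
Δv₂ = v_c2 − v_a = 1267 m/s.
Total Δv = Δv₁ + Δv₂ = 3207 m/s = 3.207 km/s.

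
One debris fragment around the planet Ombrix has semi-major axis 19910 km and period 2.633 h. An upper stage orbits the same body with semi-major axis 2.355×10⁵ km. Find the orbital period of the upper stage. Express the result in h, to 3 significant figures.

Kepler's third law: T² ∝ a³, so T₂ = T₁ (a₂/a₁)^(3/2).
a₂/a₁ = 11.83, (a₂/a₁)^(3/2) = 40.68.
T₂ = 2.633 × 40.68 = 107.1 h.

T₂ ≈ 107 h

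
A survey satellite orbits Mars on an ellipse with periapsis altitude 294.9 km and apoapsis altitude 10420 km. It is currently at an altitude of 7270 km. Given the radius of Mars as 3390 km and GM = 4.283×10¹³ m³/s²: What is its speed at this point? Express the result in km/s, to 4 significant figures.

r_p = 3390 + 294.9 = 3684.9 km = 3.6849×10⁶ m.
r_a = 3390 + 10420 = 13810 km = 1.3810×10⁷ m.
r = 3390 + 7270 = 10660 km = 1.066×10⁷ m.
Semi-major axis a = (r_p + r_a)/2 = 8747.5 km = 8.747×10⁶ m.
Vis-viva: v² = μ(2/r − 1/a) = 4.283×10¹³ × (1.876×10⁻⁷ − 1.143×10⁻⁷) = 3.139×10⁶ m²/s².
v = 1772 m/s = 1.772 km/s.

v ≈ 1.772 km/s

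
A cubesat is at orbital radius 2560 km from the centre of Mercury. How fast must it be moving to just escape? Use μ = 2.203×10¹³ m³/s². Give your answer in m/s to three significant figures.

v_esc ≈ 4150 m/s

r = 2560 km = 2.560×10⁶ m.
Escape speed v_esc = √(2μ/r) = √(2 × 2.203×10¹³ / 2.560×10⁶) = √(1.721×10⁷) = 4149 m/s.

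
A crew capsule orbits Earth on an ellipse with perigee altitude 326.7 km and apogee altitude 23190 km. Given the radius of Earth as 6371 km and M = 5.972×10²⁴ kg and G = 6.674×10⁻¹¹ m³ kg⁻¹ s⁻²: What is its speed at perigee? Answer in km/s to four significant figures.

v ≈ 9.851 km/s

μ = GM = 6.674×10⁻¹¹ × 5.972×10²⁴ = 3.986×10¹⁴ m³/s².
r_p = 6371 + 326.7 = 6697.7 km = 6.6977×10⁶ m.
r_a = 6371 + 23190 = 29561 km = 2.9561×10⁷ m.
Semi-major axis a = (r_p + r_a)/2 = 18129 km = 1.813×10⁷ m.
Vis-viva: v² = μ(2/r − 1/a) = 3.986×10¹⁴ × (2.986×10⁻⁷ − 5.516×10⁻⁸) = 9.703×10⁷ m²/s².
v = 9851 m/s = 9.851 km/s.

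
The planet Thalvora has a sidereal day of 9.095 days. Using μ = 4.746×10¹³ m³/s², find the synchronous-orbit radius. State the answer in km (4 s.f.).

r_sync ≈ 90550 km

T = 9.095 days = 7.858×10⁵ s.
A synchronous orbit has period T, so by Kepler's third law a = (μT²/4π²)^(1/3).
μT²/4π² = 4.746×10¹³ × (7.858×10⁵)² / 39.48 = 7.423×10²³ m³.
a = 9.055×10⁷ m = 90546 km.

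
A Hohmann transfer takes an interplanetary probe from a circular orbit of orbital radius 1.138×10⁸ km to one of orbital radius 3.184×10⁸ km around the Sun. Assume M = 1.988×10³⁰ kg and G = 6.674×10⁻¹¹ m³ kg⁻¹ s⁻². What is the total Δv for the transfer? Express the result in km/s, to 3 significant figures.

Δv_total ≈ 12.9 km/s

μ = GM = 6.674×10⁻¹¹ × 1.988×10³⁰ = 1.327×10²⁰ m³/s².
r₁ = 1.138×10⁸ km = 1.138×10¹¹ m.
r₂ = 3.184×10⁸ km = 3.184×10¹¹ m.
Transfer ellipse a_t = (r₁ + r₂)/2 = 2.161×10¹¹ m.
At r₁: circular v_c1 = √(μ/r₁) = 34150 m/s; transfer-perihelion v_p = √[μ(2/r₁ − 1/a_t)] = 41450 m/s.
Δv₁ = v_p − v_c1 = 7301 m/s.
At r₂: circular v_c2 = √(μ/r₂) = 20410 m/s; transfer-aphelion v_a = √[μ(2/r₂ − 1/a_t)] = 14810 m/s.
Δv₂ = v_c2 − v_a = 5600 m/s.
Total Δv = Δv₁ + Δv₂ = 12900 m/s = 12.90 km/s.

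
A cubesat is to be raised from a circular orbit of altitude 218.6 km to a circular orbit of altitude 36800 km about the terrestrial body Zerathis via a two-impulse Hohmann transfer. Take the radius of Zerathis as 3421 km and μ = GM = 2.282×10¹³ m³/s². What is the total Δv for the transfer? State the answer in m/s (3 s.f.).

r₁ = 3421 + 218.6 = 3639.6 km = 3.6396×10⁶ m.
r₂ = 3421 + 36800 = 40221 km = 4.0221×10⁷ m.
Transfer ellipse a_t = (r₁ + r₂)/2 = 2.193×10⁷ m.
At r₁: circular v_c1 = √(μ/r₁) = 2504 m/s; transfer-periapsis v_p = √[μ(2/r₁ − 1/a_t)] = 3391 m/s.
Δv₁ = v_p − v_c1 = 887.1 m/s.
At r₂: circular v_c2 = √(μ/r₂) = 753.2 m/s; transfer-apoapsis v_a = √[μ(2/r₂ − 1/a_t)] = 306.9 m/s.
Δv₂ = v_c2 − v_a = 446.4 m/s.
Total Δv = Δv₁ + Δv₂ = 1333 m/s.

Δv_total ≈ 1330 m/s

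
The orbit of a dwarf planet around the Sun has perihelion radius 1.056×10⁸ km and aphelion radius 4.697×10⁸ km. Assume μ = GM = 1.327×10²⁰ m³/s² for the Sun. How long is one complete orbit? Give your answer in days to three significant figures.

Semi-major axis a = (r_p + r_a)/2 = (1.0560×10⁸ + 4.6970×10⁸)/2 = 2.8765×10⁸ km = 2.876×10¹¹ m.
By Kepler's third law T = 2π√(a³/μ) = 2π × 1.339×10⁷ = 8.415×10⁷ s.
= 973.9 days.

T ≈ 974 days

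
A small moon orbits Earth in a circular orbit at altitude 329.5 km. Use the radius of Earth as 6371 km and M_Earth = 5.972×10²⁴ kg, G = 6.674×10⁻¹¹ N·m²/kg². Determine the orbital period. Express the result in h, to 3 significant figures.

T ≈ 1.52 h

μ = GM = 6.674×10⁻¹¹ × 5.972×10²⁴ = 3.986×10¹⁴ m³/s².
r = 6371 + 329.5 = 6700.5 km = 6.7005×10⁶ m.
Kepler's third law: T = 2π√(r³/μ) = 2π√((6.700×10⁶)³ / 3.986×10¹⁴).
r³/μ = 7.548×10⁵ s², so T = 2π × 8.688×10² = 5.459×10³ s.
Converting: 5.459×10³ s ÷ 3600 = 1.516 h.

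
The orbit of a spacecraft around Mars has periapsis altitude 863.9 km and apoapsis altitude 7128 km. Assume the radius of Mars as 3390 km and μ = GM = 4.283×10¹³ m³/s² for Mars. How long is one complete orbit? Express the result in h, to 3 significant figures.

r_p = 3390 + 863.9 = 4253.9 km = 4.2539×10⁶ m.
r_a = 3390 + 7128 = 10518 km = 1.0518×10⁷ m.
Semi-major axis a = (r_p + r_a)/2 = (4253.9 + 10518)/2 = 7385.9 km = 7.386×10⁶ m.
By Kepler's third law T = 2π√(a³/μ) = 2π × 3.067×10³ = 1.927×10⁴ s.
= 5.353 h.

T ≈ 5.35 h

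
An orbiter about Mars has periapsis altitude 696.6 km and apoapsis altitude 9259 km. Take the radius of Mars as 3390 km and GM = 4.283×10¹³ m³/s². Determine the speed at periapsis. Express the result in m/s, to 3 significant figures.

r_p = 3390 + 696.6 = 4086.6 km = 4.0866×10⁶ m.
r_a = 3390 + 9259 = 12649 km = 1.2649×10⁷ m.
Semi-major axis a = (r_p + r_a)/2 = 8367.8 km = 8.368×10⁶ m.
Vis-viva: v² = μ(2/r − 1/a) = 4.283×10¹³ × (4.894×10⁻⁷ − 1.195×10⁻⁷) = 1.584×10⁷ m²/s².
v = 3980 m/s.

v ≈ 3980 m/s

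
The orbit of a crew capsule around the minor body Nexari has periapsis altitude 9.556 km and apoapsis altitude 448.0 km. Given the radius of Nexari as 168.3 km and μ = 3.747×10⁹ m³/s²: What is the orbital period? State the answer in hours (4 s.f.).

T ≈ 7.134 hours

r_p = 168.3 + 9.556 = 177.86 km = 1.7786×10⁵ m.
r_a = 168.3 + 448.0 = 616.30 km = 6.1630×10⁵ m.
Semi-major axis a = (r_p + r_a)/2 = (177.86 + 616.30)/2 = 397.08 km = 3.971×10⁵ m.
By Kepler's third law T = 2π√(a³/μ) = 2π × 4.088×10³ = 2.568×10⁴ s.
= 7.134 hours.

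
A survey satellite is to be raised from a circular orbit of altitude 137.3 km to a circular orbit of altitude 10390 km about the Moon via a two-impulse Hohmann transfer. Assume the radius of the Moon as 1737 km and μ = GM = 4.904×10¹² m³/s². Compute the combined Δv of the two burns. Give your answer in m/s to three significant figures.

r₁ = 1737 + 137.3 = 1874.3 km = 1.8743×10⁶ m.
r₂ = 1737 + 10390 = 12127 km = 1.2127×10⁷ m.
Transfer ellipse a_t = (r₁ + r₂)/2 = 7.001×10⁶ m.
At r₁: circular v_c1 = √(μ/r₁) = 1618 m/s; transfer-perilune v_p = √[μ(2/r₁ − 1/a_t)] = 2129 m/s.
Δv₁ = v_p − v_c1 = 511.4 m/s.
At r₂: circular v_c2 = √(μ/r₂) = 635.9 m/s; transfer-apolune v_a = √[μ(2/r₂ − 1/a_t)] = 329.0 m/s.
Δv₂ = v_c2 − v_a = 306.9 m/s.
Total Δv = Δv₁ + Δv₂ = 818.3 m/s.

Δv_total ≈ 818 m/s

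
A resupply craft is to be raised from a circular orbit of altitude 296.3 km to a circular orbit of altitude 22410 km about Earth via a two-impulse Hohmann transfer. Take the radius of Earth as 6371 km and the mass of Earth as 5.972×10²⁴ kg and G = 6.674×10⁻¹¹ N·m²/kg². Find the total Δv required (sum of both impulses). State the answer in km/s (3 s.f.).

μ = GM = 6.674×10⁻¹¹ × 5.972×10²⁴ = 3.986×10¹⁴ m³/s².
r₁ = 6371 + 296.3 = 6667.3 km = 6.6673×10⁶ m.
r₂ = 6371 + 22410 = 28781 km = 2.8781×10⁷ m.
Transfer ellipse a_t = (r₁ + r₂)/2 = 1.772×10⁷ m.
At r₁: circular v_c1 = √(μ/r₁) = 7732 m/s; transfer-perigee v_p = √[μ(2/r₁ − 1/a_t)] = 9853 m/s.
Δv₁ = v_p − v_c1 = 2121 m/s.
At r₂: circular v_c2 = √(μ/r₂) = 3721 m/s; transfer-apogee v_a = √[μ(2/r₂ − 1/a_t)] = 2282 m/s.
Δv₂ = v_c2 − v_a = 1439 m/s.
Total Δv = Δv₁ + Δv₂ = 3560 m/s = 3.560 km/s.

Δv_total ≈ 3.56 km/s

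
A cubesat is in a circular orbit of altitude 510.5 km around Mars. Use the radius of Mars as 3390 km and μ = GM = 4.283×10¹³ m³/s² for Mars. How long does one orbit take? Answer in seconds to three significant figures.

T ≈ 7400 seconds

r = 3390 + 510.5 = 3900.5 km = 3.9005×10⁶ m.
Kepler's third law: T = 2π√(r³/μ) = 2π√((3.900×10⁶)³ / 4.283×10¹³).
r³/μ = 1.386×10⁶ s², so T = 2π × 1.177×10³ = 7.396×10³ s.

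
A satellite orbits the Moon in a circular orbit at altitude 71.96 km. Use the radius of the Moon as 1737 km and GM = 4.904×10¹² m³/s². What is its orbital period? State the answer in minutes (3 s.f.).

T ≈ 115 minutes

r = 1737 + 71.96 = 1809.0 km = 1.8090×10⁶ m.
Kepler's third law: T = 2π√(r³/μ) = 2π√((1.809×10⁶)³ / 4.904×10¹²).
r³/μ = 1.207×10⁶ s², so T = 2π × 1.099×10³ = 6.903×10³ s.
Converting: 6.903×10³ s ÷ 60.00 = 115.1 minutes.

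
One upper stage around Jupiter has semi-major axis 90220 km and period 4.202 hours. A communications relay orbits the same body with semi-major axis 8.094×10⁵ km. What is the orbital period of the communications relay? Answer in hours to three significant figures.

Kepler's third law: T² ∝ a³, so T₂ = T₁ (a₂/a₁)^(3/2).
a₂/a₁ = 8.971, (a₂/a₁)^(3/2) = 26.87.
T₂ = 4.202 × 26.87 = 112.9 hours.

T₂ ≈ 113 hours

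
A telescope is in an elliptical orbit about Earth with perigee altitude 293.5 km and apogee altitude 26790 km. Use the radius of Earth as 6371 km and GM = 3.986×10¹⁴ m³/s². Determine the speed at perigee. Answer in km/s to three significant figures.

v ≈ 9.98 km/s

r_p = 6371 + 293.5 = 6664.5 km = 6.6645×10⁶ m.
r_a = 6371 + 26790 = 33161 km = 3.3161×10⁷ m.
Semi-major axis a = (r_p + r_a)/2 = 19913 km = 1.991×10⁷ m.
Vis-viva: v² = μ(2/r − 1/a) = 3.986×10¹⁴ × (3.001×10⁻⁷ − 5.022×10⁻⁸) = 9.960×10⁷ m²/s².
v = 9980 m/s = 9.980 km/s.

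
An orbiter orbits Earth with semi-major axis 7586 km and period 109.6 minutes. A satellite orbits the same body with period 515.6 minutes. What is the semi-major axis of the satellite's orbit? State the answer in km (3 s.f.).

Kepler's third law: a³ ∝ T², so a₂ = a₁ (T₂/T₁)^(2/3).
T₂/T₁ = 4.704, (T₂/T₁)^(2/3) = 2.808.
a₂ = 7586 × 2.808 = 21300 km.

a₂ ≈ 21300 km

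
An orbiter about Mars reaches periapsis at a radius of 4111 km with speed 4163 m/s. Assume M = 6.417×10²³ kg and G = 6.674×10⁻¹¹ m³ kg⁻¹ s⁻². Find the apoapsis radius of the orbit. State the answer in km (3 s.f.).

apoapsis radius ≈ 20300 km

μ = GM = 6.674×10⁻¹¹ × 6.417×10²³ = 4.283×10¹³ m³/s².
r_p = 4.111×10⁶ m.
Specific energy ε = v²/2 − μ/r = -1.752×10⁶ J/kg, so a = −μ/(2ε) = 1.222×10⁷ m.
The apsides satisfy r_p + r_a = 2a, so the apoapsis radius is 2a − r_p = 2.033×10⁷ m = 20328 km.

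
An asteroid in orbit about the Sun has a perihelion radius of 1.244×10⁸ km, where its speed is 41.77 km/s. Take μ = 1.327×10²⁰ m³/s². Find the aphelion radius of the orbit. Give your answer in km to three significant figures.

r_p = 1.244×10¹¹ m.
Specific energy ε = v²/2 − μ/r = -1.944×10⁸ J/kg, so a = −μ/(2ε) = 3.414×10¹¹ m.
The apsides satisfy r_p + r_a = 2a, so the aphelion radius is 2a − r_p = 5.584×10¹¹ m = 5.5838×10⁸ km.

aphelion radius ≈ 5.58×10⁸ km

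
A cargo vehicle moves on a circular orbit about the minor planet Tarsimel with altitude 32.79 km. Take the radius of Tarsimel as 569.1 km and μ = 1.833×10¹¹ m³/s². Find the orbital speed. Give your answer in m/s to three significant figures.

r = 569.1 + 32.79 = 601.89 km = 6.0189×10⁵ m.
For a circular orbit v = √(μ/r) = √(1.833×10¹¹ / 6.019×10⁵) = √(3.045×10⁵) = 551.9 m/s.

v ≈ 552 m/s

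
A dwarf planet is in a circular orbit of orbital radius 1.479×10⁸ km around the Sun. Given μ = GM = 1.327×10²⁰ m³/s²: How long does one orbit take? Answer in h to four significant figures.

T ≈ 8618 h

r = 1.479×10⁸ km = 1.479×10¹¹ m.
Kepler's third law: T = 2π√(r³/μ) = 2π√((1.479×10¹¹)³ / 1.327×10²⁰).
r³/μ = 2.438×10¹³ s², so T = 2π × 4.938×10⁶ = 3.102×10⁷ s.
Converting: 3.102×10⁷ s ÷ 3600 = 8618 h.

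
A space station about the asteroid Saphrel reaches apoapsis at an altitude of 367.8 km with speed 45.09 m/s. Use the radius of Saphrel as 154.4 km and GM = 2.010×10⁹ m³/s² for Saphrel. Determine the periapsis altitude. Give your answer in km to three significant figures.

r_a = 154.4 + 367.8 = 522.20 km = 5.222×10⁵ m.
Specific energy ε = v²/2 − μ/r = -2.833×10³ J/kg, so a = −μ/(2ε) = 3.548×10⁵ m.
The apsides satisfy r_p + r_a = 2a, so the periapsis radius is 2a − r_a = 1.874×10⁵ m = 187.41 km.
Periapsis altitude = 187.41 − 154.4 = 33.009 km.

periapsis altitude ≈ 33.0 km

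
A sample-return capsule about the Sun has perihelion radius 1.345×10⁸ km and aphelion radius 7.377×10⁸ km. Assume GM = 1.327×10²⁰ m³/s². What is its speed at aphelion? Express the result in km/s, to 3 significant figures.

v ≈ 7.45 km/s

Semi-major axis a = (r_p + r_a)/2 = 4.3610×10⁸ km = 4.361×10¹¹ m.
Vis-viva: v² = μ(2/r − 1/a) = 1.327×10²⁰ × (2.711×10⁻¹² − 2.293×10⁻¹²) = 5.548×10⁷ m²/s².
v = 7448 m/s = 7.448 km/s.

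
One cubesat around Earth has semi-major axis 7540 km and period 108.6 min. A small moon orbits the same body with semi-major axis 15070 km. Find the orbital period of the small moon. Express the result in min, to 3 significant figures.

Kepler's third law: T² ∝ a³, so T₂ = T₁ (a₂/a₁)^(3/2).
a₂/a₁ = 1.999, (a₂/a₁)^(3/2) = 2.826.
T₂ = 108.6 × 2.826 = 306.9 min.

T₂ ≈ 307 min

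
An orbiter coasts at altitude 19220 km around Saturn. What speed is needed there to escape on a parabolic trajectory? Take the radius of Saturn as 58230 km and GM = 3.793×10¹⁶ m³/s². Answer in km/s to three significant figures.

r = 58230 + 19220 = 77450 km = 7.7450×10⁷ m.
Escape speed v_esc = √(2μ/r) = √(2 × 3.793×10¹⁶ / 7.745×10⁷) = √(9.795×10⁸) = 31300 m/s.
= 31.30 km/s.

v_esc ≈ 31.3 km/s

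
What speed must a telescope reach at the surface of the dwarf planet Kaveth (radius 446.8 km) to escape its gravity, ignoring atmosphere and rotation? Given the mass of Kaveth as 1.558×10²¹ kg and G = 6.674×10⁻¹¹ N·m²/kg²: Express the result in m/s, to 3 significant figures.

μ = GM = 6.674×10⁻¹¹ × 1.558×10²¹ = 1.040×10¹¹ m³/s².
r = R = 4.468×10⁵ m.
Escape speed v_esc = √(2μ/r) = √(2 × 1.040×10¹¹ / 4.468×10⁵) = √(4.654×10⁵) = 682.2 m/s.

v_esc ≈ 682 m/s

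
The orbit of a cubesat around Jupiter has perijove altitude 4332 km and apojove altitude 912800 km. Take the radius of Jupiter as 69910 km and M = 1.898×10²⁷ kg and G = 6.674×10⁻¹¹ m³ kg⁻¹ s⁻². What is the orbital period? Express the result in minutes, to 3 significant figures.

μ = GM = 6.674×10⁻¹¹ × 1.898×10²⁷ = 1.267×10¹⁷ m³/s².
r_p = 69910 + 4332 = 74242 km = 7.4242×10⁷ m.
r_a = 69910 + 912800 = 982710 km = 9.8271×10⁸ m.
Semi-major axis a = (r_p + r_a)/2 = (74242 + 9.8271×10⁵)/2 = 5.2848×10⁵ km = 5.285×10⁸ m.
By Kepler's third law T = 2π√(a³/μ) = 2π × 3.413×10⁴ = 2.145×10⁵ s.
= 3575 minutes.

T ≈ 3570 minutes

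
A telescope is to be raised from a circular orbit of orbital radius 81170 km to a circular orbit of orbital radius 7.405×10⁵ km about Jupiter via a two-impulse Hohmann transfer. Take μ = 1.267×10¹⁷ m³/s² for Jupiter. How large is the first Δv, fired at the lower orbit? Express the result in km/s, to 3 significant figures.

r₁ = 81170 km = 8.117×10⁷ m.
r₂ = 7.405×10⁵ km = 7.405×10⁸ m.
Transfer ellipse a_t = (r₁ + r₂)/2 = 4.108×10⁸ m.
At r₁: circular v_c1 = √(μ/r₁) = 39510 m/s; transfer-perijove v_p = √[μ(2/r₁ − 1/a_t)] = 53040 m/s.
Δv₁ = v_p − v_c1 = 13530 m/s.
= 13.53 km/s.

Δv ≈ 13.5 km/s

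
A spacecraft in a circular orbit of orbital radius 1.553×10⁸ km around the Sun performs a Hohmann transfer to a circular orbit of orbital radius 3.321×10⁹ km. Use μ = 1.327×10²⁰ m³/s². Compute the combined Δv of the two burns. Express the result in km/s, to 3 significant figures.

Δv_total ≈ 15.6 km/s

r₁ = 1.553×10⁸ km = 1.553×10¹¹ m.
r₂ = 3.321×10⁹ km = 3.321×10¹² m.
Transfer ellipse a_t = (r₁ + r₂)/2 = 1.738×10¹² m.
At r₁: circular v_c1 = √(μ/r₁) = 29230 m/s; transfer-perihelion v_p = √[μ(2/r₁ − 1/a_t)] = 40410 m/s.
Δv₁ = v_p − v_c1 = 11170 m/s.
At r₂: circular v_c2 = √(μ/r₂) = 6321 m/s; transfer-aphelion v_a = √[μ(2/r₂ − 1/a_t)] = 1889 m/s.
Δv₂ = v_c2 − v_a = 4432 m/s.
Total Δv = Δv₁ + Δv₂ = 15610 m/s = 15.61 km/s.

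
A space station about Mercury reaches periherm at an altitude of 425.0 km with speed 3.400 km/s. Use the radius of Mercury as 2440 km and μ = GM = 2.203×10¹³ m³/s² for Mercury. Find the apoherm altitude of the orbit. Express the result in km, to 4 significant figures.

r_p = 2440 + 425.0 = 2865.0 km = 2.865×10⁶ m.
Specific energy ε = v²/2 − μ/r = -1.909×10⁶ J/kg, so a = −μ/(2ε) = 5.769×10⁶ m.
The apsides satisfy r_p + r_a = 2a, so the apoherm radius is 2a − r_p = 8.673×10⁶ m = 8672.9 km.
Apoherm altitude = 8672.9 − 2440 = 6232.9 km.

apoherm altitude ≈ 6233 km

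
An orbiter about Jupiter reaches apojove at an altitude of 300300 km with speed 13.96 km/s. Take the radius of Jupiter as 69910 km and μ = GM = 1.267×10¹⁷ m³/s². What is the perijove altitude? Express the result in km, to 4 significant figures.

r_a = 69910 + 300300 = 3.7021×10⁵ km = 3.702×10⁸ m.
Specific energy ε = v²/2 − μ/r = -2.448×10⁸ J/kg, so a = −μ/(2ε) = 2.588×10⁸ m.
The apsides satisfy r_p + r_a = 2a, so the perijove radius is 2a − r_a = 1.474×10⁸ m = 1.4736×10⁵ km.
Perijove altitude = 1.4736×10⁵ − 69910 = 77451 km.

perijove altitude ≈ 77450 km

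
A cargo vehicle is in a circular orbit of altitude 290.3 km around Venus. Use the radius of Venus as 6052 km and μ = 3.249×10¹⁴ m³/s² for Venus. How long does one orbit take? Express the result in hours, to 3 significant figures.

T ≈ 1.55 hours

r = 6052 + 290.3 = 6342.3 km = 6.3423×10⁶ m.
Kepler's third law: T = 2π√(r³/μ) = 2π√((6.342×10⁶)³ / 3.249×10¹⁴).
r³/μ = 7.852×10⁵ s², so T = 2π × 8.861×10² = 5.568×10³ s.
Converting: 5.568×10³ s ÷ 3600 = 1.547 hours.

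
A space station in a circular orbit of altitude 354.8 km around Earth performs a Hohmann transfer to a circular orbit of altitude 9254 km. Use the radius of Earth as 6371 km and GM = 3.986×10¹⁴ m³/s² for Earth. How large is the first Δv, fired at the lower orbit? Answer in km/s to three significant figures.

Δv ≈ 1.40 km/s

r₁ = 6371 + 354.8 = 6725.8 km = 6.7258×10⁶ m.
r₂ = 6371 + 9254 = 15625 km = 1.5625×10⁷ m.
Transfer ellipse a_t = (r₁ + r₂)/2 = 1.118×10⁷ m.
At r₁: circular v_c1 = √(μ/r₁) = 7698 m/s; transfer-perigee v_p = √[μ(2/r₁ − 1/a_t)] = 9103 m/s.
Δv₁ = v_p − v_c1 = 1404 m/s.
= 1.404 km/s.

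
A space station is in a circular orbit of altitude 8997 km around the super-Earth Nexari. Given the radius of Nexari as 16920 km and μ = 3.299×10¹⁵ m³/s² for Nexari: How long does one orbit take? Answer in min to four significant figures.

r = 16920 + 8997 = 25917 km = 2.5917×10⁷ m.
Kepler's third law: T = 2π√(r³/μ) = 2π√((2.592×10⁷)³ / 3.299×10¹⁵).
r³/μ = 5.277×10⁶ s², so T = 2π × 2.297×10³ = 1.443×10⁴ s.
Converting: 1.443×10⁴ s ÷ 60.00 = 240.6 min.

T ≈ 240.6 min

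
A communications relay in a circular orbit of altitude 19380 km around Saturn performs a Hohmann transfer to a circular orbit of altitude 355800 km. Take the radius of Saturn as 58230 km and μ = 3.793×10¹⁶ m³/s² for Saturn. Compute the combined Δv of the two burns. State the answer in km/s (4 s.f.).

Δv_total ≈ 10.78 km/s

r₁ = 58230 + 19380 = 77610 km = 7.7610×10⁷ m.
r₂ = 58230 + 355800 = 414030 km = 4.1403×10⁸ m.
Transfer ellipse a_t = (r₁ + r₂)/2 = 2.458×10⁸ m.
At r₁: circular v_c1 = √(μ/r₁) = 22110 m/s; transfer-perikrone v_p = √[μ(2/r₁ − 1/a_t)] = 28690 m/s.
Δv₁ = v_p − v_c1 = 6583 m/s.
At r₂: circular v_c2 = √(μ/r₂) = 9571 m/s; transfer-apokrone v_a = √[μ(2/r₂ − 1/a_t)] = 5378 m/s.
Δv₂ = v_c2 − v_a = 4193 m/s.
Total Δv = Δv₁ + Δv₂ = 10780 m/s = 10.78 km/s.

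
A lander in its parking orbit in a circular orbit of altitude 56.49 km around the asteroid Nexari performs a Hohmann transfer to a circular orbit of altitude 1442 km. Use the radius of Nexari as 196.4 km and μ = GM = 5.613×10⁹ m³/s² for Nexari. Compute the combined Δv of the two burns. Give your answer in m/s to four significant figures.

Δv_total ≈ 75.38 m/s

r₁ = 196.4 + 56.49 = 252.89 km = 2.5289×10⁵ m.
r₂ = 196.4 + 1442 = 1638.4 km = 1.6384×10⁶ m.
Transfer ellipse a_t = (r₁ + r₂)/2 = 9.456×10⁵ m.
At r₁: circular v_c1 = √(μ/r₁) = 149.0 m/s; transfer-periapsis v_p = √[μ(2/r₁ − 1/a_t)] = 196.1 m/s.
Δv₁ = v_p − v_c1 = 47.12 m/s.
At r₂: circular v_c2 = √(μ/r₂) = 58.53 m/s; transfer-apoapsis v_a = √[μ(2/r₂ − 1/a_t)] = 30.27 m/s.
Δv₂ = v_c2 − v_a = 28.26 m/s.
Total Δv = Δv₁ + Δv₂ = 75.38 m/s.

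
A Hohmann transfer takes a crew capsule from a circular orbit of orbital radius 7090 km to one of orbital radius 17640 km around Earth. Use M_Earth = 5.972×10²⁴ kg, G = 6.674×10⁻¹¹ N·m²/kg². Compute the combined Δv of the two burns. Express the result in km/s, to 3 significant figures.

μ = GM = 6.674×10⁻¹¹ × 5.972×10²⁴ = 3.986×10¹⁴ m³/s².
r₁ = 7090 km = 7.090×10⁶ m.
r₂ = 17640 km = 1.764×10⁷ m.
Transfer ellipse a_t = (r₁ + r₂)/2 = 1.236×10⁷ m.
At r₁: circular v_c1 = √(μ/r₁) = 7498 m/s; transfer-perigee v_p = √[μ(2/r₁ − 1/a_t)] = 8955 m/s.
Δv₁ = v_p − v_c1 = 1458 m/s.
At r₂: circular v_c2 = √(μ/r₂) = 4753 m/s; transfer-apogee v_a = √[μ(2/r₂ − 1/a_t)] = 3599 m/s.
Δv₂ = v_c2 − v_a = 1154 m/s.
Total Δv = Δv₁ + Δv₂ = 2612 m/s = 2.612 km/s.

Δv_total ≈ 2.61 km/s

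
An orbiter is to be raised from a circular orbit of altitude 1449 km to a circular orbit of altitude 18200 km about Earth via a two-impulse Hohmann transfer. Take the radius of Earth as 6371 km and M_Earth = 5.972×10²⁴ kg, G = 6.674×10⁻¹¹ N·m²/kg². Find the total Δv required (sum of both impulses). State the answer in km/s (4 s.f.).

Δv_total ≈ 2.883 km/s

μ = GM = 6.674×10⁻¹¹ × 5.972×10²⁴ = 3.986×10¹⁴ m³/s².
r₁ = 6371 + 1449 = 7820.0 km = 7.8200×10⁶ m.
r₂ = 6371 + 18200 = 24571 km = 2.4571×10⁷ m.
Transfer ellipse a_t = (r₁ + r₂)/2 = 1.620×10⁷ m.
At r₁: circular v_c1 = √(μ/r₁) = 7139 m/s; transfer-perigee v_p = √[μ(2/r₁ − 1/a_t)] = 8794 m/s.
Δv₁ = v_p − v_c1 = 1654 m/s.
At r₂: circular v_c2 = √(μ/r₂) = 4028 m/s; transfer-apogee v_a = √[μ(2/r₂ − 1/a_t)] = 2799 m/s.
Δv₂ = v_c2 − v_a = 1229 m/s.
Total Δv = Δv₁ + Δv₂ = 2883 m/s = 2.883 km/s.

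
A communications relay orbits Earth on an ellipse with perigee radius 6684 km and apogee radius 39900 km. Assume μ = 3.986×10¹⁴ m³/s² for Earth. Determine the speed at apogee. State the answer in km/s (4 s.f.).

Semi-major axis a = (r_p + r_a)/2 = 23292 km = 2.329×10⁷ m.
Vis-viva: v² = μ(2/r − 1/a) = 3.986×10¹⁴ × (5.013×10⁻⁸ − 4.293×10⁻⁸) = 2.867×10⁶ m²/s².
v = 1693 m/s = 1.693 km/s.

v ≈ 1.693 km/s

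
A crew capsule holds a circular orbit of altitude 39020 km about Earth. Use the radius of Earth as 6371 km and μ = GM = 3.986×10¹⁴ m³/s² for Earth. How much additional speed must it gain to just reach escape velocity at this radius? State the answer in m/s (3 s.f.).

r = 6371 + 39020 = 45391 km = 4.5391×10⁷ m.
Circular speed v_c = √(μ/r) = 2963 m/s.
Escape speed v_esc = √(2μ/r) = √2 × v_c = 4191 m/s.
Δv = v_esc − v_c = 1227 m/s.

Δv ≈ 1230 m/s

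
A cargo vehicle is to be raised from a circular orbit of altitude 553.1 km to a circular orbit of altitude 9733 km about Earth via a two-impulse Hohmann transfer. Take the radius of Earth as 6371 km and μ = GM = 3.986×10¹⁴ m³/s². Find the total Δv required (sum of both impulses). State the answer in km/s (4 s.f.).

r₁ = 6371 + 553.1 = 6924.1 km = 6.9241×10⁶ m.
r₂ = 6371 + 9733 = 16104 km = 1.6104×10⁷ m.
Transfer ellipse a_t = (r₁ + r₂)/2 = 1.151×10⁷ m.
At r₁: circular v_c1 = √(μ/r₁) = 7587 m/s; transfer-perigee v_p = √[μ(2/r₁ − 1/a_t)] = 8973 m/s.
Δv₁ = v_p − v_c1 = 1386 m/s.
At r₂: circular v_c2 = √(μ/r₂) = 4975 m/s; transfer-apogee v_a = √[μ(2/r₂ − 1/a_t)] = 3858 m/s.
Δv₂ = v_c2 − v_a = 1117 m/s.
Total Δv = Δv₁ + Δv₂ = 2503 m/s = 2.503 km/s.

Δv_total ≈ 2.503 km/s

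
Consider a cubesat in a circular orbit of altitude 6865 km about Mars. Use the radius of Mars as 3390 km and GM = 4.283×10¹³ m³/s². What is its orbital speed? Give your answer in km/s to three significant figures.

v ≈ 2.04 km/s

r = 3390 + 6865 = 10255 km = 1.0255×10⁷ m.
For a circular orbit v = √(μ/r) = √(4.283×10¹³ / 1.026×10⁷) = √(4.176×10⁶) = 2044 m/s.
That is 2.044 km/s.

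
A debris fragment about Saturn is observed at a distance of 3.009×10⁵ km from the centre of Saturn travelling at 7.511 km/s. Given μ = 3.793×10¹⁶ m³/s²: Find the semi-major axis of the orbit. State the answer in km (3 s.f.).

a ≈ 1.94×10⁵ km

r = 3.009×10⁸ m.
Vis-viva rearranged: 1/a = 2/r − v²/μ = 6.647×10⁻⁹ − 1.487×10⁻⁹ = 5.159×10⁻⁹ m⁻¹.
a = 1.938×10⁸ m = 1.9382×10⁵ km.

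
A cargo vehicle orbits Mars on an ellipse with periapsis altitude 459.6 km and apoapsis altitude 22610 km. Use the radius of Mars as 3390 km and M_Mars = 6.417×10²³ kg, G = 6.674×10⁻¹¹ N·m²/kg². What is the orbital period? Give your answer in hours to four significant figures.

T ≈ 15.38 hours

μ = GM = 6.674×10⁻¹¹ × 6.417×10²³ = 4.283×10¹³ m³/s².
r_p = 3390 + 459.6 = 3849.6 km = 3.8496×10⁶ m.
r_a = 3390 + 22610 = 26000 km = 2.6000×10⁷ m.
Semi-major axis a = (r_p + r_a)/2 = (3849.6 + 26000)/2 = 14925 km = 1.492×10⁷ m.
By Kepler's third law T = 2π√(a³/μ) = 2π × 8.811×10³ = 5.536×10⁴ s.
= 15.38 hours.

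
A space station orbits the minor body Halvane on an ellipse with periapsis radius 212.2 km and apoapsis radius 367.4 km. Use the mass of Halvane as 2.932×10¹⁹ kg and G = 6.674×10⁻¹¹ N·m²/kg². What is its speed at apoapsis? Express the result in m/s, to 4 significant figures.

v ≈ 62.45 m/s

μ = GM = 6.674×10⁻¹¹ × 2.932×10¹⁹ = 1.957×10⁹ m³/s².
Semi-major axis a = (r_p + r_a)/2 = 289.80 km = 2.898×10⁵ m.
Vis-viva: v² = μ(2/r − 1/a) = 1.957×10⁹ × (5.444×10⁻⁶ − 3.451×10⁻⁶) = 3.900×10³ m²/s².
v = 62.45 m/s.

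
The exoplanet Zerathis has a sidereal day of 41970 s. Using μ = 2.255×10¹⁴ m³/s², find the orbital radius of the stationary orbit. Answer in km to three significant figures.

r_sync ≈ 21600 km

A synchronous orbit has period T, so by Kepler's third law a = (μT²/4π²)^(1/3).
μT²/4π² = 2.255×10¹⁴ × (4.197×10⁴)² / 39.48 = 1.006×10²² m³.
a = 2.159×10⁷ m = 21588 km.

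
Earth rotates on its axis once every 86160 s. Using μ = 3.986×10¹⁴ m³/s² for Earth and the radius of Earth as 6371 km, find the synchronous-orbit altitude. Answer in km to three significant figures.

A synchronous orbit has period T, so by Kepler's third law a = (μT²/4π²)^(1/3).
μT²/4π² = 3.986×10¹⁴ × (8.616×10⁴)² / 39.48 = 7.495×10²² m³.
a = 4.216×10⁷ m = 42163 km.
Altitude h = a − R = 42163 − 6371 = 35792 km.

h_sync ≈ 35800 km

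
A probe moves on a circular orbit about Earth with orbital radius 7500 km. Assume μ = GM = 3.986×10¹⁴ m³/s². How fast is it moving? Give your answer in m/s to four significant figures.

r = 7500 km = 7.500×10⁶ m.
For a circular orbit v = √(μ/r) = √(3.986×10¹⁴ / 7.500×10⁶) = √(5.315×10⁷) = 7290 m/s.

v ≈ 7290 m/s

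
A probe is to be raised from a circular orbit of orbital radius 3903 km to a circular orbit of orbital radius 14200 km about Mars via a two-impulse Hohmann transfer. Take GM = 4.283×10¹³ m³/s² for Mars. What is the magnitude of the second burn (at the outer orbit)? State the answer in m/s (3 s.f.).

r₁ = 3903 km = 3.903×10⁶ m.
r₂ = 14200 km = 1.420×10⁷ m.
Transfer ellipse a_t = (r₁ + r₂)/2 = 9.052×10⁶ m.
At r₁: circular v_c1 = √(μ/r₁) = 3313 m/s; transfer-periapsis v_p = √[μ(2/r₁ − 1/a_t)] = 4149 m/s.
At r₂: circular v_c2 = √(μ/r₂) = 1737 m/s; transfer-apoapsis v_a = √[μ(2/r₂ − 1/a_t)] = 1140 m/s.
Δv₂ = v_c2 − v_a = 596.3 m/s.

Δv ≈ 596 m/s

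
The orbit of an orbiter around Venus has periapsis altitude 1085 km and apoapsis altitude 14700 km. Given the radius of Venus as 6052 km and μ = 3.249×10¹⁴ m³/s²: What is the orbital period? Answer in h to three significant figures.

r_p = 6052 + 1085 = 7137.0 km = 7.1370×10⁶ m.
r_a = 6052 + 14700 = 20752 km = 2.0752×10⁷ m.
Semi-major axis a = (r_p + r_a)/2 = (7137.0 + 20752)/2 = 13944 km = 1.394×10⁷ m.
By Kepler's third law T = 2π√(a³/μ) = 2π × 2.889×10³ = 1.815×10⁴ s.
= 5.042 h.

T ≈ 5.04 h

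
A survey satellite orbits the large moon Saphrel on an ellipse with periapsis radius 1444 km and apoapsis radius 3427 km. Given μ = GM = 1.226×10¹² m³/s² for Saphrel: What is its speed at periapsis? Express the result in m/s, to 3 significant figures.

Semi-major axis a = (r_p + r_a)/2 = 2435.5 km = 2.436×10⁶ m.
Vis-viva: v² = μ(2/r − 1/a) = 1.226×10¹² × (1.385×10⁻⁶ − 4.106×10⁻⁷) = 1.195×10⁶ m²/s².
v = 1093 m/s.

v ≈ 1090 m/s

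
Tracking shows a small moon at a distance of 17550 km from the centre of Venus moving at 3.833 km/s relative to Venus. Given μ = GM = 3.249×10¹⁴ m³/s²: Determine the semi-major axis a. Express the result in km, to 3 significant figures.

a ≈ 14500 km

r = 1.755×10⁷ m.
Vis-viva rearranged: 1/a = 2/r − v²/μ = 1.140×10⁻⁷ − 4.522×10⁻⁸ = 6.874×10⁻⁸ m⁻¹.
a = 1.455×10⁷ m = 14547 km.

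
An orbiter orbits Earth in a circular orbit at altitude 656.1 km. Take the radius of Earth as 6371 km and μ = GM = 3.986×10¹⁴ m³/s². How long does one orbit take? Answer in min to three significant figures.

T ≈ 97.7 min

r = 6371 + 656.1 = 7027.1 km = 7.0271×10⁶ m.
Kepler's third law: T = 2π√(r³/μ) = 2π√((7.027×10⁶)³ / 3.986×10¹⁴).
r³/μ = 8.705×10⁵ s², so T = 2π × 9.330×10² = 5.862×10³ s.
Converting: 5.862×10³ s ÷ 60.00 = 97.71 min.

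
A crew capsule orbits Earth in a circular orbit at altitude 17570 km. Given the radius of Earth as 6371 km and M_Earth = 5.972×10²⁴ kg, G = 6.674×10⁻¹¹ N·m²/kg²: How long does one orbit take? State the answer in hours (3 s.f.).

T ≈ 10.2 hours

μ = GM = 6.674×10⁻¹¹ × 5.972×10²⁴ = 3.986×10¹⁴ m³/s².
r = 6371 + 17570 = 23941 km = 2.3941×10⁷ m.
Kepler's third law: T = 2π√(r³/μ) = 2π√((2.394×10⁷)³ / 3.986×10¹⁴).
r³/μ = 3.443×10⁷ s², so T = 2π × 5.868×10³ = 3.687×10⁴ s.
Converting: 3.687×10⁴ s ÷ 3600 = 10.24 hours.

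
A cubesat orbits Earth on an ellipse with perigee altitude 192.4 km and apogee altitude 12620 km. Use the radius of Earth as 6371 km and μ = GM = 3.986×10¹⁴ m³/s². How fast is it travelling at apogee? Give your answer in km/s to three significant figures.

r_p = 6371 + 192.4 = 6563.4 km = 6.5634×10⁶ m.
r_a = 6371 + 12620 = 18991 km = 1.8991×10⁷ m.
Semi-major axis a = (r_p + r_a)/2 = 12777 km = 1.278×10⁷ m.
Vis-viva: v² = μ(2/r − 1/a) = 3.986×10¹⁴ × (1.053×10⁻⁷ − 7.826×10⁻⁸) = 1.078×10⁷ m²/s².
v = 3284 m/s = 3.284 km/s.

v ≈ 3.28 km/s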